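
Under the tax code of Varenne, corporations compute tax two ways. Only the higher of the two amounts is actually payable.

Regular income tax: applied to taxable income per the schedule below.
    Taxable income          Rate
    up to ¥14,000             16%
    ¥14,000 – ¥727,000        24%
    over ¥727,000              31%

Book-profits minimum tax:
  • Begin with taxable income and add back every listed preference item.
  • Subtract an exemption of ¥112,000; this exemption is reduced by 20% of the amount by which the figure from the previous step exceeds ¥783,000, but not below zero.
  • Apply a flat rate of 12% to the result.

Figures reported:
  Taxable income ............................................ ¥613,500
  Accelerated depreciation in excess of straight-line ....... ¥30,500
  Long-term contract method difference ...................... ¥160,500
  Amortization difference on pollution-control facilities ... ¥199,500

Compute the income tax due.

Book-profits minimum tax:
  Adjusted income: ¥613,500 + ¥30,500 + ¥160,500 + ¥199,500 = ¥1,004,000
  Exemption: ¥112,000 − 20% × (¥1,004,000 − ¥783,000) = ¥112,000 − ¥44,200 = ¥67,800
  Base: ¥1,004,000 − ¥67,800 = ¥936,200
  ¥936,200 × 12% = ¥112,344

Regular income tax:
  ¥14,000 × 16% = ¥2,240
  ¥599,500 × 24% = ¥143,880
  → ¥146,120

¥146,120 > ¥112,344, so the regular income tax governs.

¥146,120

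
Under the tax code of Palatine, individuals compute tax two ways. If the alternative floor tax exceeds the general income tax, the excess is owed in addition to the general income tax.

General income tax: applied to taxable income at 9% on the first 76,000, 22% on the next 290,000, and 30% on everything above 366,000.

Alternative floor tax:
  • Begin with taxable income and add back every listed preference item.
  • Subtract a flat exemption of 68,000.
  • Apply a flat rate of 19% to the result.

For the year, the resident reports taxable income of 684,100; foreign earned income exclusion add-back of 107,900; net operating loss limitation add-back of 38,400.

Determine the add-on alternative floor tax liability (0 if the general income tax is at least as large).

General income tax:
  76,000 × 9% = 6,840
  290,000 × 22% = 63,800
  318,100 × 30% = 95,430
  → 166,070

Alternative floor tax:
  Adjusted income: 684,100 + 107,900 + 38,400 = 830,400
  Less exemption 68,000 → base 762,400
  762,400 × 19% = 144,856

144,856 ≤ 166,070, so no add-on is due.

0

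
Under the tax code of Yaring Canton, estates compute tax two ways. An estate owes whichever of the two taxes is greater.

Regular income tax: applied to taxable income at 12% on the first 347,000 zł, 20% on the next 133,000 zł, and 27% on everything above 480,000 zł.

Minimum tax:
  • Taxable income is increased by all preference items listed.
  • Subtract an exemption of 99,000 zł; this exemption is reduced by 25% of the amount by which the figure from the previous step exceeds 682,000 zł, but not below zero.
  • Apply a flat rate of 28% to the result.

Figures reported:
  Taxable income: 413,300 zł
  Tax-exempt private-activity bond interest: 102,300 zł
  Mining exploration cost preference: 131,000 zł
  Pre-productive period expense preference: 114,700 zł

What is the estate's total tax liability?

Regular income tax:
  347,000 zł × 12% = 41,640 zł
  66,300 zł × 20% = 13,260 zł
  → 54,900 zł

Minimum tax:
  Adjusted income: 413,300 zł + 102,300 zł + 131,000 zł + 114,700 zł = 761,300 zł
  Exemption: 99,000 zł − 25% × (761,300 zł − 682,000 zł) = 99,000 zł − 19,825 zł = 79,175 zł
  Base: 761,300 zł − 79,175 zł = 682,125 zł
  682,125 zł × 28% = 190,995 zł

190,995 zł > 54,900 zł, so the minimum tax is the binding amount.

190,995 zł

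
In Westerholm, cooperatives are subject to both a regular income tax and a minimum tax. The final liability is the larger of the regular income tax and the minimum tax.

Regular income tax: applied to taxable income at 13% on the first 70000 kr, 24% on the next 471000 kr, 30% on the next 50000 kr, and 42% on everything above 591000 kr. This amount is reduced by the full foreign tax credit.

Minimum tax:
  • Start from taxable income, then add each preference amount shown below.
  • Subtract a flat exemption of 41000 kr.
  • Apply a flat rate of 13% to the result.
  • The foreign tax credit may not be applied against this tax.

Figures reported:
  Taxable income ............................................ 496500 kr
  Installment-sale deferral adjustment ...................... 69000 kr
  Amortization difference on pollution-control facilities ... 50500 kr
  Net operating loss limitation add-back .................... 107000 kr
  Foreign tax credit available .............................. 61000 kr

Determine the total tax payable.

Minimum tax:
  Adjusted income: 496500 kr + 69000 kr + 50500 kr + 107000 kr = 723000 kr
  Less exemption 41000 kr → base 682000 kr
  682000 kr × 13% = 88660 kr

Regular income tax:
  70000 kr × 13% = 9100 kr
  426500 kr × 24% = 102360 kr
  → 111460 kr
  Less foreign tax credit 61000 kr → 50460 kr

88660 kr > 50460 kr, so the minimum tax is the binding amount.

88660 kr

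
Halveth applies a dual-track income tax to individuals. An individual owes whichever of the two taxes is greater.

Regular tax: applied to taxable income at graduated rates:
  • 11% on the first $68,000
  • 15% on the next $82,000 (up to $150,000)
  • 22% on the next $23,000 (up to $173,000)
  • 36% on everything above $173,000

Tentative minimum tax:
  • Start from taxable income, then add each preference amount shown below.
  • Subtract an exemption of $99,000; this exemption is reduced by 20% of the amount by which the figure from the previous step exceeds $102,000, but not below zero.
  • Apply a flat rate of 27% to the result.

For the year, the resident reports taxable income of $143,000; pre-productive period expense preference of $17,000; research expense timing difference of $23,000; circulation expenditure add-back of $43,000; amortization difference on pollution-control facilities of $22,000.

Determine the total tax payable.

Regular tax:
  $68,000 × 11% = $7,480
  $75,000 × 15% = $11,250
  → $18,730

Tentative minimum tax:
  Adjusted income: $143,000 + $17,000 + $23,000 + $43,000 + $22,000 = $248,000
  Exemption: $99,000 − 20% × ($248,000 − $102,000) = $99,000 − $29,200 = $69,800
  Base: $248,000 − $69,800 = $178,200
  $178,200 × 27% = $48,114

$48,114 > $18,730, so the tentative minimum tax is the binding amount.

$48,114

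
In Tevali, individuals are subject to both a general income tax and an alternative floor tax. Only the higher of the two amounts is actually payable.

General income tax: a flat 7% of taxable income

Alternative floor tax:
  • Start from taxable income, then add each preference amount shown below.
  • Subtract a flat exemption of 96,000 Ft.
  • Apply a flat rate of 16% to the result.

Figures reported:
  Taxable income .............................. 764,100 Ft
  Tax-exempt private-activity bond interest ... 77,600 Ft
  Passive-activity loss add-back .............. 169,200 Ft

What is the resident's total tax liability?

Alternative floor tax:
  Adjusted income: 764,100 Ft + 77,600 Ft + 169,200 Ft = 1,010,900 Ft
  Less exemption 96,000 Ft → base 914,900 Ft
  914,900 Ft × 16% = 146,384 Ft

General income tax:
  764,100 Ft × 7% = 53,487 Ft

146,384 Ft > 53,487 Ft, so the alternative floor tax is the binding amount.

146,384 Ft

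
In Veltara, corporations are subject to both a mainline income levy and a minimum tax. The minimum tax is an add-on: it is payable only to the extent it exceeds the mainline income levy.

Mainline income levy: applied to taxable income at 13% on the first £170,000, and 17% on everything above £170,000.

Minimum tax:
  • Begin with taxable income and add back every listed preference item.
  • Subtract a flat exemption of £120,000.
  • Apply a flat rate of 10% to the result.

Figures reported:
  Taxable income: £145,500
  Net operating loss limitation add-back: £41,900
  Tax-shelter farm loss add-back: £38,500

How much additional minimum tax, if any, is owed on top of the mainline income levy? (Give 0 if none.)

Minimum tax:
  Adjusted income: £145,500 + £41,900 + £38,500 = £225,900
  Less exemption £120,000 → base £105,900
  £105,900 × 10% = £10,590

Mainline income levy:
  £145,500 × 13% = £18,915

£10,590 ≤ £18,915, so no add-on is due.

£0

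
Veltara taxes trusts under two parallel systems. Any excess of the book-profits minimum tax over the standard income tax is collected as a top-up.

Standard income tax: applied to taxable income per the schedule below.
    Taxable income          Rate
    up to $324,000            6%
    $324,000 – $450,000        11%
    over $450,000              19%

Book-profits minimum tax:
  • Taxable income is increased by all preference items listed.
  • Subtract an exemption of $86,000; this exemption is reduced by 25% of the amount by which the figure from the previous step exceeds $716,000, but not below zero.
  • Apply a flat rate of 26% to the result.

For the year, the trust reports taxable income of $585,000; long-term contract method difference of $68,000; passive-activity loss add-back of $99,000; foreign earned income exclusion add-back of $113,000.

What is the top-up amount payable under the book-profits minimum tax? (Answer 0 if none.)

Standard income tax:
  $324,000 × 6% = $19,440
  $126,000 × 11% = $13,860
  $135,000 × 19% = $25,650
  → $58,950

Book-profits minimum tax:
  Adjusted income: $585,000 + $68,000 + $99,000 + $113,000 = $865,000
  Exemption: $86,000 − 25% × ($865,000 − $716,000) = $86,000 − $37,250 = $48,750
  Base: $865,000 − $48,750 = $816,250
  $816,250 × 26% = $212,225

Excess of book-profits minimum tax over standard income tax: $212,225 − $58,950 = $153,275.

$153,275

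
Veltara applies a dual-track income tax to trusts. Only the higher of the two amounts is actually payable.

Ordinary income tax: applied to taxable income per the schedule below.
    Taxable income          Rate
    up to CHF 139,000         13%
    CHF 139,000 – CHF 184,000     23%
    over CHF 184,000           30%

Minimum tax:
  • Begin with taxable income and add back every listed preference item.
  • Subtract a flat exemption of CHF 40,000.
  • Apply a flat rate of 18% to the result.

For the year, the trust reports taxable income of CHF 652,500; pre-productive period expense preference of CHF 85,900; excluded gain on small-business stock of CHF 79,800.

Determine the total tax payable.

Ordinary income tax:
  CHF 139,000 × 13% = CHF 18,070
  CHF 45,000 × 23% = CHF 10,350
  CHF 468,500 × 30% = CHF 140,550
  → CHF 168,970

Minimum tax:
  Adjusted income: CHF 652,500 + CHF 85,900 + CHF 79,800 = CHF 818,200
  Less exemption CHF 40,000 → base CHF 778,200
  CHF 778,200 × 18% = CHF 140,076

CHF 168,970 > CHF 140,076, so the ordinary income tax governs.

CHF 168,970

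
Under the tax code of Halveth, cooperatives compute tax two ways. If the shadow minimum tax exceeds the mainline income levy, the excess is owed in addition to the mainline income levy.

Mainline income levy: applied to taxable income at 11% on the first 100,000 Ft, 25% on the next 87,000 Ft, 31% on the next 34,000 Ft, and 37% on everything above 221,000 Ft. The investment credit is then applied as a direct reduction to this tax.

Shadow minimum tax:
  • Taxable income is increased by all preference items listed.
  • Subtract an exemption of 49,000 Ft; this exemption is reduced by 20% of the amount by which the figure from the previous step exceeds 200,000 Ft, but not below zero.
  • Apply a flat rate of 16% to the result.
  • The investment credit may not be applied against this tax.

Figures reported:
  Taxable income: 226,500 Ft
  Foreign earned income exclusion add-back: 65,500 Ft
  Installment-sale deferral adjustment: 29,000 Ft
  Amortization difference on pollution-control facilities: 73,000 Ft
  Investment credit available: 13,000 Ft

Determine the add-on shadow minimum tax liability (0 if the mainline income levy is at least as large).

Mainline income levy:
  100,000 Ft × 11% = 11,000 Ft
  87,000 Ft × 25% = 21,750 Ft
  34,000 Ft × 31% = 10,540 Ft
  5,500 Ft × 37% = 2,035 Ft
  → 45,325 Ft
  Less investment credit 13,000 Ft → 32,325 Ft

Shadow minimum tax:
  Adjusted income: 226,500 Ft + 65,500 Ft + 29,000 Ft + 73,000 Ft = 394,000 Ft
  Exemption: 49,000 Ft − 20% × (394,000 Ft − 200,000 Ft) = 49,000 Ft − 38,800 Ft = 10,200 Ft
  Base: 394,000 Ft − 10,200 Ft = 383,800 Ft
  383,800 Ft × 16% = 61,408 Ft

Excess of shadow minimum tax over mainline income levy: 61,408 Ft − 32,325 Ft = 29,083 Ft.

29,083 Ft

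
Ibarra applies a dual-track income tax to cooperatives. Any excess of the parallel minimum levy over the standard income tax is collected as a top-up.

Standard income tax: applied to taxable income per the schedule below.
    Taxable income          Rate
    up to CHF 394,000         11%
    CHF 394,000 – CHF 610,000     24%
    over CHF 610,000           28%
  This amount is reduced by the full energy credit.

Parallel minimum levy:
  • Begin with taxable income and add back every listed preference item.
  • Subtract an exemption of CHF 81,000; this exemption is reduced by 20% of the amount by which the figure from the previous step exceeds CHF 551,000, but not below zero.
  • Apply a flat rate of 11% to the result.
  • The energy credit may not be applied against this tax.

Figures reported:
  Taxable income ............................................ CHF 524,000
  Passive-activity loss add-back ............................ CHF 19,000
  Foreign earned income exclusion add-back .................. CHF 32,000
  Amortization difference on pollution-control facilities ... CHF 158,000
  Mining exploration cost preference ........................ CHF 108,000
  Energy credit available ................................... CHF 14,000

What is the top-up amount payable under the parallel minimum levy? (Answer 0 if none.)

Standard income tax:
  CHF 394,000 × 11% = CHF 43,340
  CHF 130,000 × 24% = CHF 31,200
  → CHF 74,540
  Less energy credit CHF 14,000 → CHF 60,540

Parallel minimum levy:
  Adjusted income: CHF 524,000 + CHF 19,000 + CHF 32,000 + CHF 158,000 + CHF 108,000 = CHF 841,000
  Exemption: CHF 81,000 − 20% × (CHF 841,000 − CHF 551,000) = CHF 81,000 − CHF 58,000 = CHF 23,000
  Base: CHF 841,000 − CHF 23,000 = CHF 818,000
  CHF 818,000 × 11% = CHF 89,980

Excess of parallel minimum levy over standard income tax: CHF 89,980 − CHF 60,540 = CHF 29,440.

CHF 29,440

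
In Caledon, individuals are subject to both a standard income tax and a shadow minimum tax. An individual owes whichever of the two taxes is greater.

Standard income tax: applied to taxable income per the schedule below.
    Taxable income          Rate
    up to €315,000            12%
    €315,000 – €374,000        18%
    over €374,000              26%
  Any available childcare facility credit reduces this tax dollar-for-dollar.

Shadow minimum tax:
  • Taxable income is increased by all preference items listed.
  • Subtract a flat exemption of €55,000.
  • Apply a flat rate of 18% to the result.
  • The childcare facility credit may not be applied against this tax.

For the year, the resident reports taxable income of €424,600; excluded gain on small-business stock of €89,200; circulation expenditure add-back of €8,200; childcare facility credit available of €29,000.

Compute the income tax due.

€84,060

Standard income tax:
  €315,000 × 12% = €37,800
  €59,000 × 18% = €10,620
  €50,600 × 26% = €13,156
  → €61,576
  Less childcare facility credit €29,000 → €32,576

Shadow minimum tax:
  Adjusted income: €424,600 + €89,200 + €8,200 = €522,000
  Less exemption €55,000 → base €467,000
  €467,000 × 18% = €84,060

€84,060 > €32,576, so the shadow minimum tax is the binding amount.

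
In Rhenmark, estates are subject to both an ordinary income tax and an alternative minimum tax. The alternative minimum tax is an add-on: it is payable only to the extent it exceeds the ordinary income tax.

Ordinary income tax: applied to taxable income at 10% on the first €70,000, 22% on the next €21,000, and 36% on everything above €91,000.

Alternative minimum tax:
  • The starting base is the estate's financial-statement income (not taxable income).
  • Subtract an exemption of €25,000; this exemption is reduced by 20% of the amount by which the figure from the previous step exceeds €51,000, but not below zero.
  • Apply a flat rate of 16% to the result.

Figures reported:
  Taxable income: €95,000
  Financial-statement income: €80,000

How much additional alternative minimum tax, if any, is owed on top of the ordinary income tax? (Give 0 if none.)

Alternative minimum tax:
  Base (financial-statement income): €80,000
  Exemption: €25,000 − 20% × (€80,000 − €51,000) = €25,000 − €5,800 = €19,200
  Base: €80,000 − €19,200 = €60,800
  €60,800 × 16% = €9,728

Ordinary income tax:
  €70,000 × 10% = €7,000
  €21,000 × 22% = €4,620
  €4,000 × 36% = €1,440
  → €13,060

€9,728 ≤ €13,060, so no add-on is due.

€0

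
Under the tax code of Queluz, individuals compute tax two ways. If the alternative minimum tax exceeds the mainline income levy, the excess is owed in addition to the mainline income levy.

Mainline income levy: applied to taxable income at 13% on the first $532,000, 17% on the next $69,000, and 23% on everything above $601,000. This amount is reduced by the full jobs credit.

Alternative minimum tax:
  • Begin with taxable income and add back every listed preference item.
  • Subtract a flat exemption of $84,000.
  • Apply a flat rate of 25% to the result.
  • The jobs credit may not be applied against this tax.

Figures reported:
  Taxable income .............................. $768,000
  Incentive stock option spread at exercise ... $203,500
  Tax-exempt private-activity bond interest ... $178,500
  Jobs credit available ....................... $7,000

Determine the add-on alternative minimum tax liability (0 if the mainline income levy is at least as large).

Mainline income levy:
  $532,000 × 13% = $69,160
  $69,000 × 17% = $11,730
  $167,000 × 23% = $38,410
  → $119,300
  Less jobs credit $7,000 → $112,300

Alternative minimum tax:
  Adjusted income: $768,000 + $203,500 + $178,500 = $1,150,000
  Less exemption $84,000 → base $1,066,000
  $1,066,000 × 25% = $266,500

Excess of alternative minimum tax over mainline income levy: $266,500 − $112,300 = $154,200.

$154,200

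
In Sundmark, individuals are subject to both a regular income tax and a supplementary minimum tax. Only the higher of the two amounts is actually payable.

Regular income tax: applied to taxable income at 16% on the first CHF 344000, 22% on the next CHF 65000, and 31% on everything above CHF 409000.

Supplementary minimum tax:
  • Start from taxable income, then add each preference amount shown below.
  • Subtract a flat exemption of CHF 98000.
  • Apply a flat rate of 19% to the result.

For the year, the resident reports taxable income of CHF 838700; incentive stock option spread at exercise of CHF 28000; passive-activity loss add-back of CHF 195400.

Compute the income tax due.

Regular income tax:
  CHF 344000 × 16% = CHF 55040
  CHF 65000 × 22% = CHF 14300
  CHF 429700 × 31% = CHF 133207
  → CHF 202547

Supplementary minimum tax:
  Adjusted income: CHF 838700 + CHF 28000 + CHF 195400 = CHF 1062100
  Less exemption CHF 98000 → base CHF 964100
  CHF 964100 × 19% = CHF 183179

CHF 202547 > CHF 183179, so the regular income tax governs.

CHF 202547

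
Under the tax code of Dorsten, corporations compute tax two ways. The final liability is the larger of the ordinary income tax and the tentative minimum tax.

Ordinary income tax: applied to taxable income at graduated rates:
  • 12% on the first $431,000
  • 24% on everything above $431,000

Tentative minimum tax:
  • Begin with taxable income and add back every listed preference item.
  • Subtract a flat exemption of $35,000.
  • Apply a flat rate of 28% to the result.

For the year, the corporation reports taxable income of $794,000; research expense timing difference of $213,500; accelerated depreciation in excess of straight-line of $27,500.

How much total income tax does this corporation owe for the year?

$280,000

Ordinary income tax:
  $431,000 × 12% = $51,720
  $363,000 × 24% = $87,120
  → $138,840

Tentative minimum tax:
  Adjusted income: $794,000 + $213,500 + $27,500 = $1,035,000
  Less exemption $35,000 → base $1,000,000
  $1,000,000 × 28% = $280,000

$280,000 > $138,840, so the tentative minimum tax is the binding amount.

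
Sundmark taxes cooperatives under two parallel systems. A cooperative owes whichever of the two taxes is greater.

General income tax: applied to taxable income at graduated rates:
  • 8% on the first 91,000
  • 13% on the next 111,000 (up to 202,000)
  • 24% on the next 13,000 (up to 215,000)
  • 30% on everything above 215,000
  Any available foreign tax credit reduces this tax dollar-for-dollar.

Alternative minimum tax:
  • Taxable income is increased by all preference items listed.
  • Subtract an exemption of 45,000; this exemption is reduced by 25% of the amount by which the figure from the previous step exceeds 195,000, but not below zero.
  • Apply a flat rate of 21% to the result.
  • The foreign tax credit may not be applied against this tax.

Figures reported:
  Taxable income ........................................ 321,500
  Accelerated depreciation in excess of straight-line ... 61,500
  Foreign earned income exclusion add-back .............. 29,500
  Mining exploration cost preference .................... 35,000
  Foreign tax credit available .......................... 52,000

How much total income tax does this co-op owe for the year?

Alternative minimum tax:
  Adjusted income: 321,500 + 61,500 + 29,500 + 35,000 = 447,500
  Exemption: 25% × (447,500 − 195,000) = 63,125 ≥ 45,000, so the exemption is fully phased out
  Base: 447,500 − 0 = 447,500
  447,500 × 21% = 93,975

General income tax:
  91,000 × 8% = 7,280
  111,000 × 13% = 14,430
  13,000 × 24% = 3,120
  106,500 × 30% = 31,950
  → 56,780
  Less foreign tax credit 52,000 → 4,780

93,975 > 4,780, so the alternative minimum tax is the binding amount.

93,975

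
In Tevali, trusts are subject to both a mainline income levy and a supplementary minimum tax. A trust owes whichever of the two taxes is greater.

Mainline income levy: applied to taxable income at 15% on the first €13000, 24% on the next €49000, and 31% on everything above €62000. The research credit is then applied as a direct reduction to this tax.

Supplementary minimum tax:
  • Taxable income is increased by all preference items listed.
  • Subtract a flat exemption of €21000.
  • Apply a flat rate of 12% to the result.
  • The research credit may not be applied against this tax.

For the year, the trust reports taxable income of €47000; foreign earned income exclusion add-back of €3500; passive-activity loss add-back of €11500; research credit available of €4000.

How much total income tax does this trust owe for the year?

€6110

Mainline income levy:
  €13000 × 15% = €1950
  €34000 × 24% = €8160
  → €10110
  Less research credit €4000 → €6110

Supplementary minimum tax:
  Adjusted income: €47000 + €3500 + €11500 = €62000
  Less exemption €21000 → base €41000
  €41000 × 12% = €4920

€6110 > €4920, so the mainline income levy governs.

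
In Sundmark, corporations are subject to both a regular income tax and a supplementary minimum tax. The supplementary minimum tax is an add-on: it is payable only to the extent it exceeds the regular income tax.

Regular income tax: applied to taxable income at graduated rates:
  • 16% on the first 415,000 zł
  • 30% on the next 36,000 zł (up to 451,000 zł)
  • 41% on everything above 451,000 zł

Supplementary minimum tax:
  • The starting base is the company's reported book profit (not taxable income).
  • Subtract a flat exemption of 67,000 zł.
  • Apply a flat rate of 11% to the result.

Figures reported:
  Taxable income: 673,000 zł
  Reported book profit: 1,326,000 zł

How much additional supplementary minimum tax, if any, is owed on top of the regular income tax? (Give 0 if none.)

0 zł

Supplementary minimum tax:
  Base (reported book profit): 1,326,000 zł
  Less exemption 67,000 zł → base 1,259,000 zł
  1,259,000 zł × 11% = 138,490 zł

Regular income tax:
  415,000 zł × 16% = 66,400 zł
  36,000 zł × 30% = 10,800 zł
  222,000 zł × 41% = 91,020 zł
  → 168,220 zł

138,490 zł ≤ 168,220 zł, so no add-on is due.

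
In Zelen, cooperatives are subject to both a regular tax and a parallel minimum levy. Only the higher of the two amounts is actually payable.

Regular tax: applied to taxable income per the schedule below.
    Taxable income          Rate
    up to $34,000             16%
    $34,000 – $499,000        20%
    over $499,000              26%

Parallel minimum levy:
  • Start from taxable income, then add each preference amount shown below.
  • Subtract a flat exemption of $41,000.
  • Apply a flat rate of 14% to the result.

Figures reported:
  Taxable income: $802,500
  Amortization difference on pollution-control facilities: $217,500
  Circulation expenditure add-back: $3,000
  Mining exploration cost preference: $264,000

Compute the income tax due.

Regular tax:
  $34,000 × 16% = $5,440
  $465,000 × 20% = $93,000
  $303,500 × 26% = $78,910
  → $177,350

Parallel minimum levy:
  Adjusted income: $802,500 + $217,500 + $3,000 + $264,000 = $1,287,000
  Less exemption $41,000 → base $1,246,000
  $1,246,000 × 14% = $174,440

$177,350 > $174,440, so the regular tax governs.

$177,350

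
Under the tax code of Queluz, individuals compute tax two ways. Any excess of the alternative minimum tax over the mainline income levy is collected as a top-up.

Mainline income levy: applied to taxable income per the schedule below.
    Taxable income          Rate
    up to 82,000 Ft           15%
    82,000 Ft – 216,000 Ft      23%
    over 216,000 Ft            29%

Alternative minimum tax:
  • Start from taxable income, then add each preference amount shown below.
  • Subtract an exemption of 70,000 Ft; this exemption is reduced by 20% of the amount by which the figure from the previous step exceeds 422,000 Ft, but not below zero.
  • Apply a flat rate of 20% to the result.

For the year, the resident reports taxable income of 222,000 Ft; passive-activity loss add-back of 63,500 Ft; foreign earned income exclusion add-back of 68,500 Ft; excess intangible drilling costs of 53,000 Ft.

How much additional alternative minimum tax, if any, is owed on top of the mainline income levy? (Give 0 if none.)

22,540 Ft

Alternative minimum tax:
  Adjusted income: 222,000 Ft + 63,500 Ft + 68,500 Ft + 53,000 Ft = 407,000 Ft
  Exemption: 407,000 Ft ≤ 422,000 Ft, so full 70,000 Ft applies
  Base: 407,000 Ft − 70,000 Ft = 337,000 Ft
  337,000 Ft × 20% = 67,400 Ft

Mainline income levy:
  82,000 Ft × 15% = 12,300 Ft
  134,000 Ft × 23% = 30,820 Ft
  6,000 Ft × 29% = 1,740 Ft
  → 44,860 Ft

Excess of alternative minimum tax over mainline income levy: 67,400 Ft − 44,860 Ft = 22,540 Ft.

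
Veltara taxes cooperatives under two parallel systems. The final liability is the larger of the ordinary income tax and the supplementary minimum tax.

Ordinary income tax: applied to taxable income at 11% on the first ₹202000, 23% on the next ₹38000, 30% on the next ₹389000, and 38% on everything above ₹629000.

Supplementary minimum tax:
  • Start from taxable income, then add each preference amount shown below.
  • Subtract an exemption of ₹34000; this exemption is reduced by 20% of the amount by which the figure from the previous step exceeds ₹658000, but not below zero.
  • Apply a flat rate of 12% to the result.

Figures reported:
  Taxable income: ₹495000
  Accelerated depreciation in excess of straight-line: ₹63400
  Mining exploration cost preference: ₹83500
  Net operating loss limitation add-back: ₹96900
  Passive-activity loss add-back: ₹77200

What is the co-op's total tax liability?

Ordinary income tax:
  ₹202000 × 11% = ₹22220
  ₹38000 × 23% = ₹8740
  ₹255000 × 30% = ₹76500
  → ₹107460

Supplementary minimum tax:
  Adjusted income: ₹495000 + ₹63400 + ₹83500 + ₹96900 + ₹77200 = ₹816000
  Exemption: ₹34000 − 20% × (₹816000 − ₹658000) = ₹34000 − ₹31600 = ₹2400
  Base: ₹816000 − ₹2400 = ₹813600
  ₹813600 × 12% = ₹97632

₹107460 > ₹97632, so the ordinary income tax governs.

₹107460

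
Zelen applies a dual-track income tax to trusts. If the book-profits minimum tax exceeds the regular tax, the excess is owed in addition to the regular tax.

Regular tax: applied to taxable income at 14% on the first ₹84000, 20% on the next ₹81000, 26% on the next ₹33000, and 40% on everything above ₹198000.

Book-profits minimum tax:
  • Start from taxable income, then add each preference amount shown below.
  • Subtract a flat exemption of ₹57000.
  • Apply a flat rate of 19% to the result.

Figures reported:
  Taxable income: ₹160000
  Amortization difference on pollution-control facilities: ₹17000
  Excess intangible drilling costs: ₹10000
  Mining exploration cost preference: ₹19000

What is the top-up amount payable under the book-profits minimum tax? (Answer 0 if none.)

Book-profits minimum tax:
  Adjusted income: ₹160000 + ₹17000 + ₹10000 + ₹19000 = ₹206000
  Less exemption ₹57000 → base ₹149000
  ₹149000 × 19% = ₹28310

Regular tax:
  ₹84000 × 14% = ₹11760
  ₹76000 × 20% = ₹15200
  → ₹26960

Excess of book-profits minimum tax over regular tax: ₹28310 − ₹26960 = ₹1350.

₹1350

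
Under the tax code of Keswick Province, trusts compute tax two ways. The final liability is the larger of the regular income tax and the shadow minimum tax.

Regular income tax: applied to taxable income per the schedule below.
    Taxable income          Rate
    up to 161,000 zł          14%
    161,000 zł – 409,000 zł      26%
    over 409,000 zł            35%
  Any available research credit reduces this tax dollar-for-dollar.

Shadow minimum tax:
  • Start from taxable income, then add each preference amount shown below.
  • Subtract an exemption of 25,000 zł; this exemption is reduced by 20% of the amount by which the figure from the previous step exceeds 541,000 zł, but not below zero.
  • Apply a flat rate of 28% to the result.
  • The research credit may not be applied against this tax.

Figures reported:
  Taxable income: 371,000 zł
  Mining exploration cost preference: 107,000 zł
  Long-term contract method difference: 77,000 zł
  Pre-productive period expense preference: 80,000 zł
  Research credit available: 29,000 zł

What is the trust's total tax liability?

Regular income tax:
  161,000 zł × 14% = 22,540 zł
  210,000 zł × 26% = 54,600 zł
  → 77,140 zł
  Less research credit 29,000 zł → 48,140 zł

Shadow minimum tax:
  Adjusted income: 371,000 zł + 107,000 zł + 77,000 zł + 80,000 zł = 635,000 zł
  Exemption: 25,000 zł − 20% × (635,000 zł − 541,000 zł) = 25,000 zł − 18,800 zł = 6,200 zł
  Base: 635,000 zł − 6,200 zł = 628,800 zł
  628,800 zł × 28% = 176,064 zł

176,064 zł > 48,140 zł, so the shadow minimum tax is the binding amount.

176,064 zł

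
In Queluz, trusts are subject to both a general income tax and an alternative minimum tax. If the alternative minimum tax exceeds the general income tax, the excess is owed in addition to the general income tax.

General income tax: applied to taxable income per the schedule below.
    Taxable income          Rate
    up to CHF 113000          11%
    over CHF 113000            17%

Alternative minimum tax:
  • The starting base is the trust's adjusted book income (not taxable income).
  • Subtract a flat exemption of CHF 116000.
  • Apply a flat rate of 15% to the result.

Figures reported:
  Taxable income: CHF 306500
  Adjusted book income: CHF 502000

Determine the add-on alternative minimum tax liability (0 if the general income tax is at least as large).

CHF 12575

General income tax:
  CHF 113000 × 11% = CHF 12430
  CHF 193500 × 17% = CHF 32895
  → CHF 45325

Alternative minimum tax:
  Base (adjusted book income): CHF 502000
  Less exemption CHF 116000 → base CHF 386000
  CHF 386000 × 15% = CHF 57900

Excess of alternative minimum tax over general income tax: CHF 57900 − CHF 45325 = CHF 12575.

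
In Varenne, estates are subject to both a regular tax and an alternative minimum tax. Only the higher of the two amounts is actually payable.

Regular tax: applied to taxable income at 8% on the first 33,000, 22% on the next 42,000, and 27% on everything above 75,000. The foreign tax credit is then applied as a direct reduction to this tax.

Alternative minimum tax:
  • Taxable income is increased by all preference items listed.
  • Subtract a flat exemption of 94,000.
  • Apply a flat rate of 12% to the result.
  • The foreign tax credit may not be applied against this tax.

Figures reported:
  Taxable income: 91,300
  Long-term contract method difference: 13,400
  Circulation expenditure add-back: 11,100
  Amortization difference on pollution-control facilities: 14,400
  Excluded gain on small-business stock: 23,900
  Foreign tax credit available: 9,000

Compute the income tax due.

7,281

Alternative minimum tax:
  Adjusted income: 91,300 + 13,400 + 11,100 + 14,400 + 23,900 = 154,100
  Less exemption 94,000 → base 60,100
  60,100 × 12% = 7,212

Regular tax:
  33,000 × 8% = 2,640
  42,000 × 22% = 9,240
  16,300 × 27% = 4,401
  → 16,281
  Less foreign tax credit 9,000 → 7,281

7,281 > 7,212, so the regular tax governs.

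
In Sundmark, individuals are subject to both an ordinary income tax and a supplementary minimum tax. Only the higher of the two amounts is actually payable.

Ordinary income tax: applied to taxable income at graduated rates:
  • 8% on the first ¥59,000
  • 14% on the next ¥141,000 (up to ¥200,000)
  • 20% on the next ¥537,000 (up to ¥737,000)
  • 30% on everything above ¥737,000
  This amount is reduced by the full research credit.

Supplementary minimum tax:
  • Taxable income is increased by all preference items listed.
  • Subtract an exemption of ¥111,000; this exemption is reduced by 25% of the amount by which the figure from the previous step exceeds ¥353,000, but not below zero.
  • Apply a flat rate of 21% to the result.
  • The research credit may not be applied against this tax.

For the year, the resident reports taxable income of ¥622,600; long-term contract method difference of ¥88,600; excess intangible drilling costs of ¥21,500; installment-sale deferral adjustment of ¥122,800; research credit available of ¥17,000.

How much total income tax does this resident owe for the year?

Supplementary minimum tax:
  Adjusted income: ¥622,600 + ¥88,600 + ¥21,500 + ¥122,800 = ¥855,500
  Exemption: 25% × (¥855,500 − ¥353,000) = ¥125,625 ≥ ¥111,000, so the exemption is fully phased out
  Base: ¥855,500 − ¥0 = ¥855,500
  ¥855,500 × 21% = ¥179,655

Ordinary income tax:
  ¥59,000 × 8% = ¥4,720
  ¥141,000 × 14% = ¥19,740
  ¥422,600 × 20% = ¥84,520
  → ¥108,980
  Less research credit ¥17,000 → ¥91,980

¥179,655 > ¥91,980, so the supplementary minimum tax is the binding amount.

¥179,655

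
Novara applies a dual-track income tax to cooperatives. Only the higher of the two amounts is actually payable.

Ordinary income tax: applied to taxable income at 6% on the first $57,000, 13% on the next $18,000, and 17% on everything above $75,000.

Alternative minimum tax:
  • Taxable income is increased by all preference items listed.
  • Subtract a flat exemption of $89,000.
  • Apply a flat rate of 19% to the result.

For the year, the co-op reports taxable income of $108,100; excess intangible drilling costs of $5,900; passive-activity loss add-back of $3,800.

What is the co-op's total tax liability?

$11,387

Alternative minimum tax:
  Adjusted income: $108,100 + $5,900 + $3,800 = $117,800
  Less exemption $89,000 → base $28,800
  $28,800 × 19% = $5,472

Ordinary income tax:
  $57,000 × 6% = $3,420
  $18,000 × 13% = $2,340
  $33,100 × 17% = $5,627
  → $11,387

$11,387 > $5,472, so the ordinary income tax governs.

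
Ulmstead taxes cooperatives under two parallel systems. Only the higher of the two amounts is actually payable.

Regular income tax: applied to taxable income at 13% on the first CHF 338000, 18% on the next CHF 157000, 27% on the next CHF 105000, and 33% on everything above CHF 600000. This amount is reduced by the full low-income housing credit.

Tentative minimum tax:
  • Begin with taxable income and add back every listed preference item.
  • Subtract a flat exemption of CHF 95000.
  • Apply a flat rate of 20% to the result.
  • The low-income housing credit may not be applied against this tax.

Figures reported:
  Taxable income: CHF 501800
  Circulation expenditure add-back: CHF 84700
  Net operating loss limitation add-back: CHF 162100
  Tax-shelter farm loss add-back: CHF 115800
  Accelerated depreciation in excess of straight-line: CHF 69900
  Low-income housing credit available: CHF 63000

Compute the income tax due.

CHF 167860

Tentative minimum tax:
  Adjusted income: CHF 501800 + CHF 84700 + CHF 162100 + CHF 115800 + CHF 69900 = CHF 934300
  Less exemption CHF 95000 → base CHF 839300
  CHF 839300 × 20% = CHF 167860

Regular income tax:
  CHF 338000 × 13% = CHF 43940
  CHF 157000 × 18% = CHF 28260
  CHF 6800 × 27% = CHF 1836
  → CHF 74036
  Less low-income housing credit CHF 63000 → CHF 11036

CHF 167860 > CHF 11036, so the tentative minimum tax is the binding amount.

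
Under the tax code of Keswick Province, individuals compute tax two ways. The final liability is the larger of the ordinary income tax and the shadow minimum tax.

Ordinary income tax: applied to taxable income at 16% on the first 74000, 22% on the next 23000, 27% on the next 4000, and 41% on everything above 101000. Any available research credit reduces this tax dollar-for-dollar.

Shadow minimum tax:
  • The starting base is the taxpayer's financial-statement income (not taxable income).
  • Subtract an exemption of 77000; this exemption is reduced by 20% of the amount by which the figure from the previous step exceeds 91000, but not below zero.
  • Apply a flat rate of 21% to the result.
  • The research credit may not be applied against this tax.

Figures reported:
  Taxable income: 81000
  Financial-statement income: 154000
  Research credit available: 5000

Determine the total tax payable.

Shadow minimum tax:
  Base (financial-statement income): 154000
  Exemption: 77000 − 20% × (154000 − 91000) = 77000 − 12600 = 64400
  Base: 154000 − 64400 = 89600
  89600 × 21% = 18816

Ordinary income tax:
  74000 × 16% = 11840
  7000 × 22% = 1540
  → 13380
  Less research credit 5000 → 8380

18816 > 8380, so the shadow minimum tax is the binding amount.

18816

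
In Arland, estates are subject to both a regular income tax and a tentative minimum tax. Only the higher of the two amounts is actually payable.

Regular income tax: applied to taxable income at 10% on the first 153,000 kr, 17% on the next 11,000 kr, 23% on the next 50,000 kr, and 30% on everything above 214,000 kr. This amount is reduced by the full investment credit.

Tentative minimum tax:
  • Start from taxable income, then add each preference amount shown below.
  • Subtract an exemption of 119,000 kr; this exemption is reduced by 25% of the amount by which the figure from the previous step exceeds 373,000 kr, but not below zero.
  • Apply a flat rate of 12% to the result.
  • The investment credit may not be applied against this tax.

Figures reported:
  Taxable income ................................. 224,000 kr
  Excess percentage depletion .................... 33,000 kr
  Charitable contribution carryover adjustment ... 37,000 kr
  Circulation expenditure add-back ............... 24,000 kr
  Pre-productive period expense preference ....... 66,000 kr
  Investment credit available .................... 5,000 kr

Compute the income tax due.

Tentative minimum tax:
  Adjusted income: 224,000 kr + 33,000 kr + 37,000 kr + 24,000 kr + 66,000 kr = 384,000 kr
  Exemption: 119,000 kr − 25% × (384,000 kr − 373,000 kr) = 119,000 kr − 2,750 kr = 116,250 kr
  Base: 384,000 kr − 116,250 kr = 267,750 kr
  267,750 kr × 12% = 32,130 kr

Regular income tax:
  153,000 kr × 10% = 15,300 kr
  11,000 kr × 17% = 1,870 kr
  50,000 kr × 23% = 11,500 kr
  10,000 kr × 30% = 3,000 kr
  → 31,670 kr
  Less investment credit 5,000 kr → 26,670 kr

32,130 kr > 26,670 kr, so the tentative minimum tax is the binding amount.

32,130 kr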